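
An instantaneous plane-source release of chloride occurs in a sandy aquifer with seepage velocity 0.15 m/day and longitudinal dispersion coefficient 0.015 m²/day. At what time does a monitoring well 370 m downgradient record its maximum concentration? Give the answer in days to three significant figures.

2470 days

For the 1D instantaneous-source solution, setting ∂C/∂t = 0 at fixed x gives v²t² + 2Dt − x² = 0, so t = (√(D² + v²x²) − D)/v².
√(D² + v²x²) = √(0.015² + 0.15² × 370²) = 55.50; v² = 0.0225.
t = (55.50 − 0.015)/0.0225 = 2470 days (vs. the pure-advection estimate x/v = 2470 d).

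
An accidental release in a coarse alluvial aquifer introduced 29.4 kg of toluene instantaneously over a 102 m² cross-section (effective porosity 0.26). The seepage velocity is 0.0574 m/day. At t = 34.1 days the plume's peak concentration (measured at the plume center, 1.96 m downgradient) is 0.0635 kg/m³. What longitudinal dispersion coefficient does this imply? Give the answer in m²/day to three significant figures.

0.711 m²/day

At the plume center C_max = M/(n_e·A·√(4πDt)), so D = M²/(4πt·(n_e·A·C_max)²).
n_e·A·C_max = 0.26 × 102 × 0.0635 = 1.684 kg/m.
D = 29.4²/(4π × 34.1 × 1.684²) = 0.711 m²/day.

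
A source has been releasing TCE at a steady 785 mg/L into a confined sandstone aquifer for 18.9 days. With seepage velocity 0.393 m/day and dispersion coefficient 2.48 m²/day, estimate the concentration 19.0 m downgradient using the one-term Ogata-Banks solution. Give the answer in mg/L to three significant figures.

For a continuous step input, C/C₀ ≈ ½·erfc((x−vt)/(2√(Dt))).
vt = 0.393 × 18.9 = 7.4277 m and 2√(Dt) = 2√(2.48 × 18.9) = 13.69 m.
Argument (x−vt)/(2√(Dt)) = (19.0 − 7.4277)/13.69 = 0.8453; ½·erfc(0.8453) = 0.1160.
C = 785 × 0.1160 = 91.1 mg/L.

91.1 mg/L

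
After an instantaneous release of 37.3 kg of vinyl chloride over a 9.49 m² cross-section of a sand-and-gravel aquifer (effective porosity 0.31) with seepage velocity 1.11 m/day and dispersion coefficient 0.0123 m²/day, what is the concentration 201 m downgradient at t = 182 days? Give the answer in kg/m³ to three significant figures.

For an instantaneous plane source, C(x,t) = M/(n_e·A·√(4πDt)) · exp(−(x−vt)²/(4Dt)), with n_e·A the pore (flow) area.
Plume center vt = 1.11 × 182 = 202.02 m, so the well at 201 m is 1.02 m upgradient of the peak.
√(4πDt) = 5.304 m, giving peak height M/(n_e·A·√(4πDt)) = 37.3/(0.31 × 9.49 × 5.304) = 2.390 kg/m³.
(x−vt)²/(4Dt) = (-1.02)²/(4 × 0.0123 × 182) = 0.1162; exp(−0.1162) = 0.8903.
C = 2.390 × 0.8903 = 2.13 kg/m³.

2.13 kg/m³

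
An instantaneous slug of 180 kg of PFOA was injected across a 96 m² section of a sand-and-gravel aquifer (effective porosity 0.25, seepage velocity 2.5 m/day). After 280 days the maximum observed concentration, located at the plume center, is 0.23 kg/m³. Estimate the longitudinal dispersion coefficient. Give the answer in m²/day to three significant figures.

At the plume center C_max = M/(n_e·A·√(4πDt)), so D = M²/(4πt·(n_e·A·C_max)²).
n_e·A·C_max = 0.25 × 96 × 0.23 = 5.520 kg/m.
D = 180²/(4π × 280 × 5.520²) = 0.302 m²/day.

0.302 m²/day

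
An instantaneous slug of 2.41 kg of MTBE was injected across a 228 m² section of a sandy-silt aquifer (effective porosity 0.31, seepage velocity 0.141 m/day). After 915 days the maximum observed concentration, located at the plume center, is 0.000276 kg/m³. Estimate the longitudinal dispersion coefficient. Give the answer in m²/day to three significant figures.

1.33 m²/day

At the plume center C_max = M/(n_e·A·√(4πDt)), so D = M²/(4πt·(n_e·A·C_max)²).
n_e·A·C_max = 0.31 × 228 × 0.000276 = 0.01951 kg/m.
D = 2.41²/(4π × 915 × 0.01951²) = 1.33 m²/day.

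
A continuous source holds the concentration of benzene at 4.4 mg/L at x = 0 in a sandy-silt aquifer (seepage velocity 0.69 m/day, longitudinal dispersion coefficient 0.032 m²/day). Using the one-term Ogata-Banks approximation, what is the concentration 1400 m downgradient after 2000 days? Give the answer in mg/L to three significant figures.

0.170 mg/L

For a continuous step input, C/C₀ ≈ ½·erfc((x−vt)/(2√(Dt))).
vt = 0.69 × 2000 = 1380 m and 2√(Dt) = 2√(0.032 × 2000) = 16.00 m.
Argument (x−vt)/(2√(Dt)) = (1400 − 1380)/16.00 = 1.250; ½·erfc(1.250) = 0.03855.
C = 4.4 × 0.03855 = 0.170 mg/L.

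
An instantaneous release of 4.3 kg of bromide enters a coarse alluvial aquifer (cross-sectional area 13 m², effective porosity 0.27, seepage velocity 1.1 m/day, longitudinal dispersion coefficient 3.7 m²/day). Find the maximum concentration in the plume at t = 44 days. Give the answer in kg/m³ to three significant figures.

The peak of an instantaneous 1D plume sits at x = vt; there the Gaussian factor is 1 and C_max = M/(n_e·A·√(4πDt)), where n_e·A is the pore area the mass is dissolved in.
√(4πDt) = √(4π × 3.7 × 44) = 45.23 m, so C_max = 4.3/(0.27 × 13 × 45.23) = 0.0271 kg/m³.

0.0271 kg/m³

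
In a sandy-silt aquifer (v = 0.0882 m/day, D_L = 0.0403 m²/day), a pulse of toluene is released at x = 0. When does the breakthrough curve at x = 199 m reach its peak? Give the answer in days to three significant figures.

2250 days

For the 1D instantaneous-source solution, setting ∂C/∂t = 0 at fixed x gives v²t² + 2Dt − x² = 0, so t = (√(D² + v²x²) − D)/v².
√(D² + v²x²) = √(0.0403² + 0.0882² × 199²) = 17.55; v² = 0.00777924.
t = (17.55 − 0.0403)/0.00777924 = 2250 days (vs. the pure-advection estimate x/v = 2260 d).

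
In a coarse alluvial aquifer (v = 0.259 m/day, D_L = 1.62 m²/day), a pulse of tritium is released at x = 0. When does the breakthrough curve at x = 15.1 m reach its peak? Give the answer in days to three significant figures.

For the 1D instantaneous-source solution, setting ∂C/∂t = 0 at fixed x gives v²t² + 2Dt − x² = 0, so t = (√(D² + v²x²) − D)/v².
√(D² + v²x²) = √(1.62² + 0.259² × 15.1²) = 4.233; v² = 0.067081.
t = (4.233 − 1.62)/0.067081 = 39.0 days (vs. the pure-advection estimate x/v = 58.3 d).

39.0 days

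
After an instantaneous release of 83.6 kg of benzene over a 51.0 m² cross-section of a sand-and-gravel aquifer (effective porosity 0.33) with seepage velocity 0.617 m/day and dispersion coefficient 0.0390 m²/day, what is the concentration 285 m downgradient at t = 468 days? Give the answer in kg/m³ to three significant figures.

For an instantaneous plane source, C(x,t) = M/(n_e·A·√(4πDt)) · exp(−(x−vt)²/(4Dt)), with n_e·A the pore (flow) area.
Plume center vt = 0.617 × 468 = 288.756 m, so the well at 285 m is 3.756 m upgradient of the peak.
√(4πDt) = 15.14 m, giving peak height M/(n_e·A·√(4πDt)) = 83.6/(0.33 × 51.0 × 15.14) = 0.3281 kg/m³.
(x−vt)²/(4Dt) = (-3.756)²/(4 × 0.0390 × 468) = 0.1932; exp(−0.1932) = 0.8243.
C = 0.3281 × 0.8243 = 0.270 kg/m³.

0.270 kg/m³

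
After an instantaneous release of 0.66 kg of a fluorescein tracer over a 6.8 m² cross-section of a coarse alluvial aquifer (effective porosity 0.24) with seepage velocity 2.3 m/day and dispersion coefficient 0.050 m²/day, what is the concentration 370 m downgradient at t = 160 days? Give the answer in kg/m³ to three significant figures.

0.0356 kg/m³

For an instantaneous plane source, C(x,t) = M/(n_e·A·√(4πDt)) · exp(−(x−vt)²/(4Dt)), with n_e·A the pore (flow) area.
Plume center vt = 2.3 × 160 = 368 m, so the well at 370 m is 2 m downgradient of the peak.
√(4πDt) = 10.03 m, giving peak height M/(n_e·A·√(4πDt)) = 0.66/(0.24 × 6.8 × 10.03) = 0.04032 kg/m³.
(x−vt)²/(4Dt) = (2)²/(4 × 0.050 × 160) = 0.1250; exp(−0.1250) = 0.8825.
C = 0.04032 × 0.8825 = 0.0356 kg/m³.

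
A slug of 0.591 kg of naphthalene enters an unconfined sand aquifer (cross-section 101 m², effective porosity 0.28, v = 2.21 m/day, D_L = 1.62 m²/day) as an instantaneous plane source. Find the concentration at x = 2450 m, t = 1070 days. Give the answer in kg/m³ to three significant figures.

For an instantaneous plane source, C(x,t) = M/(n_e·A·√(4πDt)) · exp(−(x−vt)²/(4Dt)), with n_e·A the pore (flow) area.
Plume center vt = 2.21 × 1070 = 2364.7 m, so the well at 2450 m is 85.3 m downgradient of the peak.
√(4πDt) = 147.6 m, giving peak height M/(n_e·A·√(4πDt)) = 0.591/(0.28 × 101 × 147.6) = 0.0001416 kg/m³.
(x−vt)²/(4Dt) = (85.3)²/(4 × 1.62 × 1070) = 1.049; exp(−1.049) = 0.3503.
C = 0.0001416 × 0.3503 = 4.96e-05 kg/m³.

4.96e-05 kg/m³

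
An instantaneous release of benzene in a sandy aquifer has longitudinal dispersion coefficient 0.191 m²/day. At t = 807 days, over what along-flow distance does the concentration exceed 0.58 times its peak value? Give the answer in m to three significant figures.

The plume is Gaussian with σ = √(2Dt) = √(2 × 0.191 × 807) = 17.56 m.
C/C_peak = exp(−Δx²/(2σ²)) = 0.58 ⇒ Δx = σ·√(−2 ln 0.58) = 17.56 × 1.044 = 18.33 m.
Width = 2Δx = 36.7 m.

36.7 m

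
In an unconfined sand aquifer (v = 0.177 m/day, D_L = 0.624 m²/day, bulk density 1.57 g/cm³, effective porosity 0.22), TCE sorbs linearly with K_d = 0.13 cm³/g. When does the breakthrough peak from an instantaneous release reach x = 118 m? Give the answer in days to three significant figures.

Retardation factor R = 1 + ρ_b·K_d/n = 1 + 1.57 × 0.13/0.22 = 1.928.
Sorption retards both mechanisms: v_R = v/R = 0.09180 m/day, D_R = D/R = 0.3237 m²/day.
Peak time from v_R²t² + 2D_R t − x² = 0: t = (√(D_R² + v_R²x²) − D_R)/v_R².
√(D_R² + v_R²x²) = √(0.3237² + 0.09180² × 118²) = 10.84; v_R² = 0.008427.
t = (10.84 − 0.3237)/0.008427 = 1250 days.

1250 days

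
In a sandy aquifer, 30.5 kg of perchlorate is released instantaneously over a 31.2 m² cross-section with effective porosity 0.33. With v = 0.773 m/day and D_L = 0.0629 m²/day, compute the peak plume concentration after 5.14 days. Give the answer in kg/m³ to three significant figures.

The peak of an instantaneous 1D plume sits at x = vt; there the Gaussian factor is 1 and C_max = M/(n_e·A·√(4πDt)), where n_e·A is the pore area the mass is dissolved in.
√(4πDt) = √(4π × 0.0629 × 5.14) = 2.016 m, so C_max = 30.5/(0.33 × 31.2 × 2.016) = 1.47 kg/m³.

1.47 kg/m³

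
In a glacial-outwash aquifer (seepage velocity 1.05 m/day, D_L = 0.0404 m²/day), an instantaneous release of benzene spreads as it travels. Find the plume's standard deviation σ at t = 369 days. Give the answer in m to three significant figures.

Dispersive spreading gives a Gaussian with σ² = 2Dt; advection only shifts the center.
σ = √(2 × 0.0404 × 369) = 5.46 m.

5.46 m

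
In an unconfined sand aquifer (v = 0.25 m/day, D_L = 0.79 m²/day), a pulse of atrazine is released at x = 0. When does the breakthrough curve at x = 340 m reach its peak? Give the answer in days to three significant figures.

For the 1D instantaneous-source solution, setting ∂C/∂t = 0 at fixed x gives v²t² + 2Dt − x² = 0, so t = (√(D² + v²x²) − D)/v².
√(D² + v²x²) = √(0.79² + 0.25² × 340²) = 85.00; v² = 0.0625.
t = (85.00 − 0.79)/0.0625 = 1350 days (vs. the pure-advection estimate x/v = 1360 d).

1350 days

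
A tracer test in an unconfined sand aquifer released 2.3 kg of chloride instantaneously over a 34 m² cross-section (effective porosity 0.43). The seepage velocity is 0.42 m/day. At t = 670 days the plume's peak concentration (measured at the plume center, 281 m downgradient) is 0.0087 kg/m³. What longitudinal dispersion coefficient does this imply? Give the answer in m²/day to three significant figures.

At the plume center C_max = M/(n_e·A·√(4πDt)), so D = M²/(4πt·(n_e·A·C_max)²).
n_e·A·C_max = 0.43 × 34 × 0.0087 = 0.1272 kg/m.
D = 2.3²/(4π × 670 × 0.1272²) = 0.0388 m²/day.

0.0388 m²/day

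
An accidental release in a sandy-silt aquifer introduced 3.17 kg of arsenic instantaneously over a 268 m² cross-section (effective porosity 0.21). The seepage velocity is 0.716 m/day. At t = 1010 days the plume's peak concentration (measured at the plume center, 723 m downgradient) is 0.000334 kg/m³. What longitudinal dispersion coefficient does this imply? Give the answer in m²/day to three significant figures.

At the plume center C_max = M/(n_e·A·√(4πDt)), so D = M²/(4πt·(n_e·A·C_max)²).
n_e·A·C_max = 0.21 × 268 × 0.000334 = 0.01880 kg/m.
D = 3.17²/(4π × 1010 × 0.01880²) = 2.24 m²/day.

2.24 m²/day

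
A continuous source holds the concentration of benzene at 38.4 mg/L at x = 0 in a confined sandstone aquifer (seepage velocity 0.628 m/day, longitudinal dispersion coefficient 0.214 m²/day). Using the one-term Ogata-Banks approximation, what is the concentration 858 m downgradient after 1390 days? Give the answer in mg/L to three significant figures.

28.0 mg/L

For a continuous step input, C/C₀ ≈ ½·erfc((x−vt)/(2√(Dt))).
vt = 0.628 × 1390 = 872.92 m and 2√(Dt) = 2√(0.214 × 1390) = 34.49 m.
Argument (x−vt)/(2√(Dt)) = (858 − 872.92)/34.49 = -0.4326; ½·erfc(-0.4326) = 0.7297.
C = 38.4 × 0.7297 = 28.0 mg/L.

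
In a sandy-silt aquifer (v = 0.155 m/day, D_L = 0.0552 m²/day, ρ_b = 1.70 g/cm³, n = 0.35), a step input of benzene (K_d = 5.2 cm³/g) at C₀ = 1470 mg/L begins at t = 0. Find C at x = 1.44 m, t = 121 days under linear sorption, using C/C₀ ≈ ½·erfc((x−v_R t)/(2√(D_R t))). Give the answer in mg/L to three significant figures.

Retardation factor R = 1 + ρ_b·K_d/n = 1 + 1.70 × 5.2/0.35 = 26.26.
Sorption retards both mechanisms: v_R = v/R = 0.005903 m/day, D_R = D/R = 0.002102 m²/day.
v_R·t = 0.005903 × 121 = 0.714263 m; 2√(D_R t) = 1.009 m; argument = (1.44 − 0.714263)/1.009 = 0.7193.
C = C₀ × ½·erfc(0.7193) = 1470 × 0.1545 = 227 mg/L.

227 mg/L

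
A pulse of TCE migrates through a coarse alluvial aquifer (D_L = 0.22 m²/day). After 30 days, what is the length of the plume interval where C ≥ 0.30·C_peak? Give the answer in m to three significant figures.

The plume is Gaussian with σ = √(2Dt) = √(2 × 0.22 × 30) = 3.633 m.
C/C_peak = exp(−Δx²/(2σ²)) = 0.30 ⇒ Δx = σ·√(−2 ln 0.30) = 3.633 × 1.552 = 5.638 m.
Width = 2Δx = 11.3 m.

11.3 m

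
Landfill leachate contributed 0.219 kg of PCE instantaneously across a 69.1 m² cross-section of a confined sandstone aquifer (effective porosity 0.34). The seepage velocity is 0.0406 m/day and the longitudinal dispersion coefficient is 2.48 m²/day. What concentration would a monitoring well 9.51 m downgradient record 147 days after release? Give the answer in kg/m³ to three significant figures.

For an instantaneous plane source, C(x,t) = M/(n_e·A·√(4πDt)) · exp(−(x−vt)²/(4Dt)), with n_e·A the pore (flow) area.
Plume center vt = 0.0406 × 147 = 5.9682 m, so the well at 9.51 m is 3.5418 m downgradient of the peak.
√(4πDt) = 67.68 m, giving peak height M/(n_e·A·√(4πDt)) = 0.219/(0.34 × 69.1 × 67.68) = 0.0001377 kg/m³.
(x−vt)²/(4Dt) = (3.5418)²/(4 × 2.48 × 147) = 0.008602; exp(−0.008602) = 0.9914.
C = 0.0001377 × 0.9914 = 0.000137 kg/m³.

0.000137 kg/m³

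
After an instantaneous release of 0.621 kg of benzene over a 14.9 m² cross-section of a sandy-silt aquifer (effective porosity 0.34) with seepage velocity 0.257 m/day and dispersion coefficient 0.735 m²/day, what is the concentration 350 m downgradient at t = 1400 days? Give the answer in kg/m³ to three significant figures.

0.00105 kg/m³

For an instantaneous plane source, C(x,t) = M/(n_e·A·√(4πDt)) · exp(−(x−vt)²/(4Dt)), with n_e·A the pore (flow) area.
Plume center vt = 0.257 × 1400 = 359.8 m, so the well at 350 m is 9.8 m upgradient of the peak.
√(4πDt) = 113.7 m, giving peak height M/(n_e·A·√(4πDt)) = 0.621/(0.34 × 14.9 × 113.7) = 0.001078 kg/m³.
(x−vt)²/(4Dt) = (-9.8)²/(4 × 0.735 × 1400) = 0.02333; exp(−0.02333) = 0.9769.
C = 0.001078 × 0.9769 = 0.00105 kg/m³.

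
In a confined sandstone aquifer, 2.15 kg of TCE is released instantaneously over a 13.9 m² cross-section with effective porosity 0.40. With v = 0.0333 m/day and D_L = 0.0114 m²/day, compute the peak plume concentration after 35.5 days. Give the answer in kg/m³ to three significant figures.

The peak of an instantaneous 1D plume sits at x = vt; there the Gaussian factor is 1 and C_max = M/(n_e·A·√(4πDt)), where n_e·A is the pore area the mass is dissolved in.
√(4πDt) = √(4π × 0.0114 × 35.5) = 2.255 m, so C_max = 2.15/(0.40 × 13.9 × 2.255) = 0.171 kg/m³.

0.171 kg/m³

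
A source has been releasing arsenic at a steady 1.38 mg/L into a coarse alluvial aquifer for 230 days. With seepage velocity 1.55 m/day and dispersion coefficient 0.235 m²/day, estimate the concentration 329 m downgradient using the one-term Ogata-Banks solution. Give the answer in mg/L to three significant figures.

1.37 mg/L

For a continuous step input, C/C₀ ≈ ½·erfc((x−vt)/(2√(Dt))).
vt = 1.55 × 230 = 356.5 m and 2√(Dt) = 2√(0.235 × 230) = 14.70 m.
Argument (x−vt)/(2√(Dt)) = (329 − 356.5)/14.70 = -1.871; ½·erfc(-1.871) = 0.9959.
C = 1.38 × 0.9959 = 1.37 mg/L.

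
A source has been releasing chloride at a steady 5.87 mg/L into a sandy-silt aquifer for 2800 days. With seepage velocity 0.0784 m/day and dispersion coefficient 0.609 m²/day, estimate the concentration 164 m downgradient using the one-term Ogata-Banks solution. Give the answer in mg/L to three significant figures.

4.87 mg/L

For a continuous step input, C/C₀ ≈ ½·erfc((x−vt)/(2√(Dt))).
vt = 0.0784 × 2800 = 219.52 m and 2√(Dt) = 2√(0.609 × 2800) = 82.59 m.
Argument (x−vt)/(2√(Dt)) = (164 − 219.52)/82.59 = -0.6722; ½·erfc(-0.6722) = 0.8291.
C = 5.87 × 0.8291 = 4.87 mg/L.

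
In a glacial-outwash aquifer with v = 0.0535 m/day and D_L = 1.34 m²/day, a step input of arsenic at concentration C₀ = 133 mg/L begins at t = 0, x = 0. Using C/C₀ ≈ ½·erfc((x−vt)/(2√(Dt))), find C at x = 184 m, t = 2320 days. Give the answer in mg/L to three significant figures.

For a continuous step input, C/C₀ ≈ ½·erfc((x−vt)/(2√(Dt))).
vt = 0.0535 × 2320 = 124.12 m and 2√(Dt) = 2√(1.34 × 2320) = 111.5 m.
Argument (x−vt)/(2√(Dt)) = (184 − 124.12)/111.5 = 0.5370; ½·erfc(0.5370) = 0.2238.
C = 133 × 0.2238 = 29.8 mg/L.

29.8 mg/L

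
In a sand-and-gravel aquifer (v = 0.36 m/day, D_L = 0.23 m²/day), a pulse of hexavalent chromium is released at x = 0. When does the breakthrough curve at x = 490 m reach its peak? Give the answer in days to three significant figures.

For the 1D instantaneous-source solution, setting ∂C/∂t = 0 at fixed x gives v²t² + 2Dt − x² = 0, so t = (√(D² + v²x²) − D)/v².
√(D² + v²x²) = √(0.23² + 0.36² × 490²) = 176.4; v² = 0.1296.
t = (176.4 − 0.23)/0.1296 = 1360 days (vs. the pure-advection estimate x/v = 1360 d).

1360 days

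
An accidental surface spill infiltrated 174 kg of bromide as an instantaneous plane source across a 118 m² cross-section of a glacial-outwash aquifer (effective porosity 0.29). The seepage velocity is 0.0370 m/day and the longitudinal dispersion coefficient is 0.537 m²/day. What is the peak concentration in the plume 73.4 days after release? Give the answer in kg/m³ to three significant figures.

The peak of an instantaneous 1D plume sits at x = vt; there the Gaussian factor is 1 and C_max = M/(n_e·A·√(4πDt)), where n_e·A is the pore area the mass is dissolved in.
√(4πDt) = √(4π × 0.537 × 73.4) = 22.26 m, so C_max = 174/(0.29 × 118 × 22.26) = 0.228 kg/m³.

0.228 kg/m³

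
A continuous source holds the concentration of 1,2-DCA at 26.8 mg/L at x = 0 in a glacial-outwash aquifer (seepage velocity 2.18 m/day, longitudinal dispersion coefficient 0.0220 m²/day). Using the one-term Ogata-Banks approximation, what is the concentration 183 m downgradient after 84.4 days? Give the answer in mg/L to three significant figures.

18.7 mg/L

For a continuous step input, C/C₀ ≈ ½·erfc((x−vt)/(2√(Dt))).
vt = 2.18 × 84.4 = 183.992 m and 2√(Dt) = 2√(0.0220 × 84.4) = 2.725 m.
Argument (x−vt)/(2√(Dt)) = (183 − 183.992)/2.725 = -0.3640; ½·erfc(-0.3640) = 0.6966.
C = 26.8 × 0.6966 = 18.7 mg/L.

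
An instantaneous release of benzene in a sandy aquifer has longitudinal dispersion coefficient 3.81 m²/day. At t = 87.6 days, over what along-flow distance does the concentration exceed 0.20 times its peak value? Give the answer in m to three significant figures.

92.7 m

The plume is Gaussian with σ = √(2Dt) = √(2 × 3.81 × 87.6) = 25.84 m.
C/C_peak = exp(−Δx²/(2σ²)) = 0.20 ⇒ Δx = σ·√(−2 ln 0.20) = 25.84 × 1.794 = 46.36 m.
Width = 2Δx = 92.7 m.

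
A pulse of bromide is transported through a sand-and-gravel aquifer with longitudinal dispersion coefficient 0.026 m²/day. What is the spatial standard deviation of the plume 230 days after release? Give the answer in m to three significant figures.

3.46 m

Dispersive spreading gives a Gaussian with σ² = 2Dt; advection only shifts the center.
σ = √(2 × 0.026 × 230) = 3.46 m.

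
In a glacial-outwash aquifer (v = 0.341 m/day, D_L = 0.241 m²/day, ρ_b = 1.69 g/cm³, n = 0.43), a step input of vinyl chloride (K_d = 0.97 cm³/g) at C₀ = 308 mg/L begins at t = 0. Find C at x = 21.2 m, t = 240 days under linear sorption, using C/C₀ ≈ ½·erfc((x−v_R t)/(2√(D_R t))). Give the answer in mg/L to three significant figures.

Retardation factor R = 1 + ρ_b·K_d/n = 1 + 1.69 × 0.97/0.43 = 4.812.
Sorption retards both mechanisms: v_R = v/R = 0.07086 m/day, D_R = D/R = 0.05008 m²/day.
v_R·t = 0.07086 × 240 = 17.0064 m; 2√(D_R t) = 6.934 m; argument = (21.2 − 17.0064)/6.934 = 0.6048.
C = C₀ × ½·erfc(0.6048) = 308 × 0.1962 = 60.4 mg/L.

60.4 mg/L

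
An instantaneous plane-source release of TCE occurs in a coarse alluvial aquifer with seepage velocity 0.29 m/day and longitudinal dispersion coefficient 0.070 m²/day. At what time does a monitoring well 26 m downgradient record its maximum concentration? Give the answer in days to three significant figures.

For the 1D instantaneous-source solution, setting ∂C/∂t = 0 at fixed x gives v²t² + 2Dt − x² = 0, so t = (√(D² + v²x²) − D)/v².
√(D² + v²x²) = √(0.070² + 0.29² × 26²) = 7.540; v² = 0.0841.
t = (7.540 − 0.070)/0.0841 = 88.8 days (vs. the pure-advection estimate x/v = 89.7 d).

88.8 days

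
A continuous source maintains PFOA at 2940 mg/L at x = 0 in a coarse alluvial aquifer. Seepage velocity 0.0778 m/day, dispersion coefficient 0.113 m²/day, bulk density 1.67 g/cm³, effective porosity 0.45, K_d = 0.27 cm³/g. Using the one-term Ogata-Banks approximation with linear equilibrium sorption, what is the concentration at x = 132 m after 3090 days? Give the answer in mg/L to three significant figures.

Retardation factor R = 1 + ρ_b·K_d/n = 1 + 1.67 × 0.27/0.45 = 2.002.
Sorption retards both mechanisms: v_R = v/R = 0.03886 m/day, D_R = D/R = 0.05644 m²/day.
v_R·t = 0.03886 × 3090 = 120.0774 m; 2√(D_R t) = 26.41 m; argument = (132 − 120.0774)/26.41 = 0.4514.
C = C₀ × ½·erfc(0.4514) = 2940 × 0.2616 = 769 mg/L.

769 mg/L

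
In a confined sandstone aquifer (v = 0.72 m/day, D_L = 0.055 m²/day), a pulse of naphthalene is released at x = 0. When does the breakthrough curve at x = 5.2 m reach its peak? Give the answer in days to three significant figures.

For the 1D instantaneous-source solution, setting ∂C/∂t = 0 at fixed x gives v²t² + 2Dt − x² = 0, so t = (√(D² + v²x²) − D)/v².
√(D² + v²x²) = √(0.055² + 0.72² × 5.2²) = 3.744; v² = 0.5184.
t = (3.744 − 0.055)/0.5184 = 7.12 days (vs. the pure-advection estimate x/v = 7.22 d).

7.12 days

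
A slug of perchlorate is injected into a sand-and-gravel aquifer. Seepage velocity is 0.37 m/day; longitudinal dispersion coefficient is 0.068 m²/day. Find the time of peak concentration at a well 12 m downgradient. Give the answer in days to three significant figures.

For the 1D instantaneous-source solution, setting ∂C/∂t = 0 at fixed x gives v²t² + 2Dt − x² = 0, so t = (√(D² + v²x²) − D)/v².
√(D² + v²x²) = √(0.068² + 0.37² × 12²) = 4.441; v² = 0.1369.
t = (4.441 − 0.068)/0.1369 = 31.9 days (vs. the pure-advection estimate x/v = 32.4 d).

31.9 days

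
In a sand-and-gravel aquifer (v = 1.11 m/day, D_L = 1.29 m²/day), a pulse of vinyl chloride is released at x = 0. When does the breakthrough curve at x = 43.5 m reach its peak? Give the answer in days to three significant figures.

For the 1D instantaneous-source solution, setting ∂C/∂t = 0 at fixed x gives v²t² + 2Dt − x² = 0, so t = (√(D² + v²x²) − D)/v².
√(D² + v²x²) = √(1.29² + 1.11² × 43.5²) = 48.30; v² = 1.2321.
t = (48.30 − 1.29)/1.2321 = 38.2 days (vs. the pure-advection estimate x/v = 39.2 d).

38.2 days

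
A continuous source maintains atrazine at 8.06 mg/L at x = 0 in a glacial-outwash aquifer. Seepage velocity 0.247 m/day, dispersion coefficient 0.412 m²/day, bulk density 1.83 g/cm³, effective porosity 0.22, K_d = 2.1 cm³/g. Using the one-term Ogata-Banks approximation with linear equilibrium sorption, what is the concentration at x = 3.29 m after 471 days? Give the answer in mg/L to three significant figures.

6.00 mg/L

Retardation factor R = 1 + ρ_b·K_d/n = 1 + 1.83 × 2.1/0.22 = 18.47.
Sorption retards both mechanisms: v_R = v/R = 0.01337 m/day, D_R = D/R = 0.02231 m²/day.
v_R·t = 0.01337 × 471 = 6.29727 m; 2√(D_R t) = 6.483 m; argument = (3.29 − 6.29727)/6.483 = -0.4639.
C = C₀ × ½·erfc(-0.4639) = 8.06 × 0.7441 = 6.00 mg/L.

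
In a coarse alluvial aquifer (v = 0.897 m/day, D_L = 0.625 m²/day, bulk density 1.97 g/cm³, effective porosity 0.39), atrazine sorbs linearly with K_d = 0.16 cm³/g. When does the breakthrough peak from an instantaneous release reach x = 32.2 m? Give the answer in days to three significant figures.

63.5 days

Retardation factor R = 1 + ρ_b·K_d/n = 1 + 1.97 × 0.16/0.39 = 1.808.
Sorption retards both mechanisms: v_R = v/R = 0.4961 m/day, D_R = D/R = 0.3457 m²/day.
Peak time from v_R²t² + 2D_R t − x² = 0: t = (√(D_R² + v_R²x²) − D_R)/v_R².
√(D_R² + v_R²x²) = √(0.3457² + 0.4961² × 32.2²) = 15.98; v_R² = 0.2461.
t = (15.98 − 0.3457)/0.2461 = 63.5 days.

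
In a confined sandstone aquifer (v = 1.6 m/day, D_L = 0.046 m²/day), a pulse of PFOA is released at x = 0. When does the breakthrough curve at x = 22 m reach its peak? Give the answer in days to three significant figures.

13.7 days

For the 1D instantaneous-source solution, setting ∂C/∂t = 0 at fixed x gives v²t² + 2Dt − x² = 0, so t = (√(D² + v²x²) − D)/v².
√(D² + v²x²) = √(0.046² + 1.6² × 22²) = 35.20; v² = 2.56.
t = (35.20 − 0.046)/2.56 = 13.7 days (vs. the pure-advection estimate x/v = 13.8 d).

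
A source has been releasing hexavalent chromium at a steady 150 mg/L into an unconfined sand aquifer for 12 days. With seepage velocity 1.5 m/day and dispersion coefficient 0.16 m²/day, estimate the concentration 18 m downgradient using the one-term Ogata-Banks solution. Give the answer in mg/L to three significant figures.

For a continuous step input, C/C₀ ≈ ½·erfc((x−vt)/(2√(Dt))).
vt = 1.5 × 12 = 18 m and 2√(Dt) = 2√(0.16 × 12) = 2.771 m.
Argument (x−vt)/(2√(Dt)) = (18 − 18)/2.771 = 0; ½·erfc(0) = 0.5000.
C = 150 × 0.5000 = 75.0 mg/L.

75.0 mg/L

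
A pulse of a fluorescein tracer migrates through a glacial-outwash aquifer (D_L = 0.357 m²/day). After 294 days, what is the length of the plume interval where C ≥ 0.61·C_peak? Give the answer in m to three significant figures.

The plume is Gaussian with σ = √(2Dt) = √(2 × 0.357 × 294) = 14.49 m.
C/C_peak = exp(−Δx²/(2σ²)) = 0.61 ⇒ Δx = σ·√(−2 ln 0.61) = 14.49 × 0.9943 = 14.41 m.
Width = 2Δx = 28.8 m.

28.8 m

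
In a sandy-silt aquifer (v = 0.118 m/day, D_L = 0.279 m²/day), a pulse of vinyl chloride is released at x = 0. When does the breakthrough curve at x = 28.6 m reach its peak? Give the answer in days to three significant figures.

For the 1D instantaneous-source solution, setting ∂C/∂t = 0 at fixed x gives v²t² + 2Dt − x² = 0, so t = (√(D² + v²x²) − D)/v².
√(D² + v²x²) = √(0.279² + 0.118² × 28.6²) = 3.386; v² = 0.013924.
t = (3.386 − 0.279)/0.013924 = 223 days (vs. the pure-advection estimate x/v = 242 d).

223 days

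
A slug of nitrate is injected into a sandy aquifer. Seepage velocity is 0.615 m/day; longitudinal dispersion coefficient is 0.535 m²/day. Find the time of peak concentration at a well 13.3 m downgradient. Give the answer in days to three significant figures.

20.3 days

For the 1D instantaneous-source solution, setting ∂C/∂t = 0 at fixed x gives v²t² + 2Dt − x² = 0, so t = (√(D² + v²x²) − D)/v².
√(D² + v²x²) = √(0.535² + 0.615² × 13.3²) = 8.197; v² = 0.378225.
t = (8.197 − 0.535)/0.378225 = 20.3 days (vs. the pure-advection estimate x/v = 21.6 d).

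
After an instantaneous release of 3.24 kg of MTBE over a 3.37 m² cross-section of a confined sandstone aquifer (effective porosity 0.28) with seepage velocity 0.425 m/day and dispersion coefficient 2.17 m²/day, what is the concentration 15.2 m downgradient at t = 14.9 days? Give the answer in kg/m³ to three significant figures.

For an instantaneous plane source, C(x,t) = M/(n_e·A·√(4πDt)) · exp(−(x−vt)²/(4Dt)), with n_e·A the pore (flow) area.
Plume center vt = 0.425 × 14.9 = 6.3325 m, so the well at 15.2 m is 8.8675 m downgradient of the peak.
√(4πDt) = 20.16 m, giving peak height M/(n_e·A·√(4πDt)) = 3.24/(0.28 × 3.37 × 20.16) = 0.1703 kg/m³.
(x−vt)²/(4Dt) = (8.8675)²/(4 × 2.17 × 14.9) = 0.6080; exp(−0.6080) = 0.5444.
C = 0.1703 × 0.5444 = 0.0927 kg/m³.

0.0927 kg/m³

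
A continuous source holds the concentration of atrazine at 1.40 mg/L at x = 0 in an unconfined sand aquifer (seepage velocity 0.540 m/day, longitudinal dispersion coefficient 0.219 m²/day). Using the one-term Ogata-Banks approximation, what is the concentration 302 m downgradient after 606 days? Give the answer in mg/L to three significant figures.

1.32 mg/L

For a continuous step input, C/C₀ ≈ ½·erfc((x−vt)/(2√(Dt))).
vt = 0.540 × 606 = 327.24 m and 2√(Dt) = 2√(0.219 × 606) = 23.04 m.
Argument (x−vt)/(2√(Dt)) = (302 − 327.24)/23.04 = -1.095; ½·erfc(-1.095) = 0.9393.
C = 1.40 × 0.9393 = 1.32 mg/L.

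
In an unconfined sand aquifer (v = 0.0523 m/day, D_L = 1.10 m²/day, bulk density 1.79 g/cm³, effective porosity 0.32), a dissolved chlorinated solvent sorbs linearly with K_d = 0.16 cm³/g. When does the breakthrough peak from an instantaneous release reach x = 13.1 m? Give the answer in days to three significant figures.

Retardation factor R = 1 + ρ_b·K_d/n = 1 + 1.79 × 0.16/0.32 = 1.895.
Sorption retards both mechanisms: v_R = v/R = 0.02760 m/day, D_R = D/R = 0.5805 m²/day.
Peak time from v_R²t² + 2D_R t − x² = 0: t = (√(D_R² + v_R²x²) − D_R)/v_R².
√(D_R² + v_R²x²) = √(0.5805² + 0.02760² × 13.1²) = 0.6839; v_R² = 0.0007618.
t = (0.6839 − 0.5805)/0.0007618 = 136 days.

136 days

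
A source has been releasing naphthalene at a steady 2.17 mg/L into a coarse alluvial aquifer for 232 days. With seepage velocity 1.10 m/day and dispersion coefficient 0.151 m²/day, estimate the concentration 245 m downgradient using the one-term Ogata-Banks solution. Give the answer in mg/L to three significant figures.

1.93 mg/L

For a continuous step input, C/C₀ ≈ ½·erfc((x−vt)/(2√(Dt))).
vt = 1.10 × 232 = 255.2 m and 2√(Dt) = 2√(0.151 × 232) = 11.84 m.
Argument (x−vt)/(2√(Dt)) = (245 − 255.2)/11.84 = -0.8615; ½·erfc(-0.8615) = 0.8885.
C = 2.17 × 0.8885 = 1.93 mg/L.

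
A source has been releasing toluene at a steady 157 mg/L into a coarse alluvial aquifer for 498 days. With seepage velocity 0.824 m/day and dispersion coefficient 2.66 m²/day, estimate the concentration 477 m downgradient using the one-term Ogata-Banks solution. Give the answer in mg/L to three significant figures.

15.3 mg/L

For a continuous step input, C/C₀ ≈ ½·erfc((x−vt)/(2√(Dt))).
vt = 0.824 × 498 = 410.352 m and 2√(Dt) = 2√(2.66 × 498) = 72.79 m.
Argument (x−vt)/(2√(Dt)) = (477 − 410.352)/72.79 = 0.9156; ½·erfc(0.9156) = 0.09769.
C = 157 × 0.09769 = 15.3 mg/L.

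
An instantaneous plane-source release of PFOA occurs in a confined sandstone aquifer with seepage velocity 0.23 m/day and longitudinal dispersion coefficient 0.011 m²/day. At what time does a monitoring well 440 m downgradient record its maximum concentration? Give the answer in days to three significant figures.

For the 1D instantaneous-source solution, setting ∂C/∂t = 0 at fixed x gives v²t² + 2Dt − x² = 0, so t = (√(D² + v²x²) − D)/v².
√(D² + v²x²) = √(0.011² + 0.23² × 440²) = 101.2; v² = 0.0529.
t = (101.2 − 0.011)/0.0529 = 1910 days (vs. the pure-advection estimate x/v = 1910 d).

1910 days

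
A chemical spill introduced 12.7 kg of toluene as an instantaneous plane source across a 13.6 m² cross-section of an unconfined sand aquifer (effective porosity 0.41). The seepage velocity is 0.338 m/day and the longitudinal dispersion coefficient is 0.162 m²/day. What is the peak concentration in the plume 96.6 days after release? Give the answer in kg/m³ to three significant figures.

0.162 kg/m³

The peak of an instantaneous 1D plume sits at x = vt; there the Gaussian factor is 1 and C_max = M/(n_e·A·√(4πDt)), where n_e·A is the pore area the mass is dissolved in.
√(4πDt) = √(4π × 0.162 × 96.6) = 14.02 m, so C_max = 12.7/(0.41 × 13.6 × 14.02) = 0.162 kg/m³.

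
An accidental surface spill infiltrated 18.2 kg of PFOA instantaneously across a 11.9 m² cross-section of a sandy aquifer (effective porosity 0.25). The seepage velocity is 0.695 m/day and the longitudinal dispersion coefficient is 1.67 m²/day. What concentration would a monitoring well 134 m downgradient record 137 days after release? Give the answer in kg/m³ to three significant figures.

For an instantaneous plane source, C(x,t) = M/(n_e·A·√(4πDt)) · exp(−(x−vt)²/(4Dt)), with n_e·A the pore (flow) area.
Plume center vt = 0.695 × 137 = 95.215 m, so the well at 134 m is 38.785 m downgradient of the peak.
√(4πDt) = 53.62 m, giving peak height M/(n_e·A·√(4πDt)) = 18.2/(0.25 × 11.9 × 53.62) = 0.1141 kg/m³.
(x−vt)²/(4Dt) = (38.785)²/(4 × 1.67 × 137) = 1.644; exp(−1.644) = 0.1932.
C = 0.1141 × 0.1932 = 0.0220 kg/m³.

0.0220 kg/m³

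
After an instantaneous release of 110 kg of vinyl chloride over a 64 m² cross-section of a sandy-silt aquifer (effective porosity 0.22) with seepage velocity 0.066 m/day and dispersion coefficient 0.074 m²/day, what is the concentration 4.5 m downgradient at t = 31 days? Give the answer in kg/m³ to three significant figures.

0.755 kg/m³

For an instantaneous plane source, C(x,t) = M/(n_e·A·√(4πDt)) · exp(−(x−vt)²/(4Dt)), with n_e·A the pore (flow) area.
Plume center vt = 0.066 × 31 = 2.046 m, so the well at 4.5 m is 2.454 m downgradient of the peak.
√(4πDt) = 5.369 m, giving peak height M/(n_e·A·√(4πDt)) = 110/(0.22 × 64 × 5.369) = 1.455 kg/m³.
(x−vt)²/(4Dt) = (2.454)²/(4 × 0.074 × 31) = 0.6563; exp(−0.6563) = 0.5188.
C = 1.455 × 0.5188 = 0.755 kg/m³.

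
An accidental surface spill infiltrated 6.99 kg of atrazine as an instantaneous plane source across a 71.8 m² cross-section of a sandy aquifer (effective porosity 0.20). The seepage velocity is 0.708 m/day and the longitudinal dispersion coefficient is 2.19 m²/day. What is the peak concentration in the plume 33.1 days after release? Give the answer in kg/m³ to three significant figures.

The peak of an instantaneous 1D plume sits at x = vt; there the Gaussian factor is 1 and C_max = M/(n_e·A·√(4πDt)), where n_e·A is the pore area the mass is dissolved in.
√(4πDt) = √(4π × 2.19 × 33.1) = 30.18 m, so C_max = 6.99/(0.20 × 71.8 × 30.18) = 0.0161 kg/m³.

0.0161 kg/m³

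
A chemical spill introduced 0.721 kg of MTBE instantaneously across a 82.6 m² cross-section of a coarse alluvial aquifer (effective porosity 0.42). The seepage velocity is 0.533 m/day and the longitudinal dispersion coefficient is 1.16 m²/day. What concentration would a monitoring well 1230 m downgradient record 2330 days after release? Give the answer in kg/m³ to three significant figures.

0.000111 kg/m³

For an instantaneous plane source, C(x,t) = M/(n_e·A·√(4πDt)) · exp(−(x−vt)²/(4Dt)), with n_e·A the pore (flow) area.
Plume center vt = 0.533 × 2330 = 1241.89 m, so the well at 1230 m is 11.89 m upgradient of the peak.
√(4πDt) = 184.3 m, giving peak height M/(n_e·A·√(4πDt)) = 0.721/(0.42 × 82.6 × 184.3) = 0.0001128 kg/m³.
(x−vt)²/(4Dt) = (-11.89)²/(4 × 1.16 × 2330) = 0.01308; exp(−0.01308) = 0.9870.
C = 0.0001128 × 0.9870 = 0.000111 kg/m³.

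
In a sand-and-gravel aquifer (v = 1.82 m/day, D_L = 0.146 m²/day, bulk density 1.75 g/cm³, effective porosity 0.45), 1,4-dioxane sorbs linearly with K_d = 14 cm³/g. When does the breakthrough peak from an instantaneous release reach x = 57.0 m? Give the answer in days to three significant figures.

1730 days

Retardation factor R = 1 + ρ_b·K_d/n = 1 + 1.75 × 14/0.45 = 55.44.
Sorption retards both mechanisms: v_R = v/R = 0.03283 m/day, D_R = D/R = 0.002633 m²/day.
Peak time from v_R²t² + 2D_R t − x² = 0: t = (√(D_R² + v_R²x²) − D_R)/v_R².
√(D_R² + v_R²x²) = √(0.002633² + 0.03283² × 57.0²) = 1.871; v_R² = 0.001078.
t = (1.871 − 0.002633)/0.001078 = 1730 days.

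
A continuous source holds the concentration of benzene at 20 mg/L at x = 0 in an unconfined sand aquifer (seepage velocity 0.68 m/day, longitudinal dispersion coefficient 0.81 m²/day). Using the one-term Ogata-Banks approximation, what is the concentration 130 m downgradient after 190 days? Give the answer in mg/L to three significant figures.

9.64 mg/L

For a continuous step input, C/C₀ ≈ ½·erfc((x−vt)/(2√(Dt))).
vt = 0.68 × 190 = 129.2 m and 2√(Dt) = 2√(0.81 × 190) = 24.81 m.
Argument (x−vt)/(2√(Dt)) = (130 − 129.2)/24.81 = 0.03225; ½·erfc(0.03225) = 0.4818.
C = 20 × 0.4818 = 9.64 mg/L.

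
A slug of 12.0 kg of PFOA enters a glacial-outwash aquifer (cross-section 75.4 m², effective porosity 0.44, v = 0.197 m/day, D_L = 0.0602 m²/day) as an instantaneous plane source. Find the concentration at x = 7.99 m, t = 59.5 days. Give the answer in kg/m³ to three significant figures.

For an instantaneous plane source, C(x,t) = M/(n_e·A·√(4πDt)) · exp(−(x−vt)²/(4Dt)), with n_e·A the pore (flow) area.
Plume center vt = 0.197 × 59.5 = 11.7215 m, so the well at 7.99 m is 3.7315 m upgradient of the peak.
√(4πDt) = 6.709 m, giving peak height M/(n_e·A·√(4πDt)) = 12.0/(0.44 × 75.4 × 6.709) = 0.05391 kg/m³.
(x−vt)²/(4Dt) = (-3.7315)²/(4 × 0.0602 × 59.5) = 0.9718; exp(−0.9718) = 0.3784.
C = 0.05391 × 0.3784 = 0.0204 kg/m³.

0.0204 kg/m³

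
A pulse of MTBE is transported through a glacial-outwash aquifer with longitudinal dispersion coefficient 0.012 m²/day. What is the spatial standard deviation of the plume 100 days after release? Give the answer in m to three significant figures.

1.55 m

Dispersive spreading gives a Gaussian with σ² = 2Dt; advection only shifts the center.
σ = √(2 × 0.012 × 100) = 1.55 m.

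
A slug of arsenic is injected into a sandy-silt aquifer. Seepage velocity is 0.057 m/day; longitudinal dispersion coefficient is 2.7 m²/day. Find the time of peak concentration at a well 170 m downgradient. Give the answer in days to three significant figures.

For the 1D instantaneous-source solution, setting ∂C/∂t = 0 at fixed x gives v²t² + 2Dt − x² = 0, so t = (√(D² + v²x²) − D)/v².
√(D² + v²x²) = √(2.7² + 0.057² × 170²) = 10.06; v² = 0.003249.
t = (10.06 − 2.7)/0.003249 = 2270 days (vs. the pure-advection estimate x/v = 2980 d).

2270 days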